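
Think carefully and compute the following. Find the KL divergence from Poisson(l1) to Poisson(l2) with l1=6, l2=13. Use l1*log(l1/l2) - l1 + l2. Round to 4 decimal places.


KL divergence for Poisson:
KL = l1*log(l1/l2) - l1 + l2.
l1 = 6, l2 = 13.
log(6/13) = -0.77319.
l1*log(l1/l2) = 6 * -0.77319 = -4.639139.
KL = -4.639139 - 6 + 13 = 2.3609

2.3609


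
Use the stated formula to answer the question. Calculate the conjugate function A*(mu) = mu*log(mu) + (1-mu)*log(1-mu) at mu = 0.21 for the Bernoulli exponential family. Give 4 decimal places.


Legendre transform for Bernoulli:
A*(mu) = mu*log(mu) + (1-mu)*log(1-mu).
mu = 0.21, 1-mu = 0.79.
mu*log(mu) = 0.21*log(0.21) = -0.327736.
(1-mu)*log(1-mu) = 0.79*log(0.79) = -0.186221.
A* = -0.327736 + -0.186221 = -0.5140

-0.5140


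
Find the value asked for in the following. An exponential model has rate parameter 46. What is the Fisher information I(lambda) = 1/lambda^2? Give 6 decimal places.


Fisher information for exponential: I(lambda) = 1/lambda^2.
lambda = 46, lambda^2 = 2116.
I = 1/2116 = 0.000473

0.000473


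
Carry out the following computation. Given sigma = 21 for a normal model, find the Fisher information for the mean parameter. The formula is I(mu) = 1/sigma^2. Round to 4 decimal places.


The Fisher information for the mean of a normal distribution is I(mu) = 1/sigma^2.
sigma = 21, so sigma^2 = 441.
I(mu) = 1/441 = 0.0023

0.0023


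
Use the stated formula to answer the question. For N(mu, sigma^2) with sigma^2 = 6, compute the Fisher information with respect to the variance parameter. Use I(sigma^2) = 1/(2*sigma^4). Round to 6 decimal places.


Fisher information for variance: I(sigma^2) = 1/(2*sigma^4).
sigma^2 = 6, so sigma^4 = 36.
I = 1/(2*36) = 1/72 = 0.013889

0.013889


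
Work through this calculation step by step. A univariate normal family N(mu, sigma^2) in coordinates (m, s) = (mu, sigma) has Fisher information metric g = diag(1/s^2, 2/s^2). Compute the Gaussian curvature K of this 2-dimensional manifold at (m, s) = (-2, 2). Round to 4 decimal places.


The metric has the form g = (A dm^2 + B ds^2)/s^2 with A = 1, B = 2.
Substitute u = sqrt(A/B)*m: g = B*(du^2 + ds^2)/s^2, i.e. B times the
Poincare upper half-plane metric, which has constant Gaussian curvature -1.
Scaling a 2D metric by a constant c divides the Gaussian curvature by c,
so K = -1/B = -1/(2) = -0.5000 everywhere (the point (m, s) = (-2, 2) is irrelevant:
the curvature is constant).
The requested Gaussian curvature is K = -0.5000.

-0.5000


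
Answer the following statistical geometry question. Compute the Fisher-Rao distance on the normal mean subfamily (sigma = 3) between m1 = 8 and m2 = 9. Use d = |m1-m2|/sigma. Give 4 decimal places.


On the fixed-variance normal subfamily, geodesic distance = |m1-m2|/sigma.
|8 - 9| = 1.
sigma = 3.
d = 1/3 = 0.3333

0.3333


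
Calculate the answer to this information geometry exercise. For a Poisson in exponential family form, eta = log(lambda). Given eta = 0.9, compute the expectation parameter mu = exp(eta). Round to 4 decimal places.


Expectation parameter for Poisson exponential family:
mu = exp(eta).
eta = 0.9.
mu = exp(0.9) = 2.4596

2.4596


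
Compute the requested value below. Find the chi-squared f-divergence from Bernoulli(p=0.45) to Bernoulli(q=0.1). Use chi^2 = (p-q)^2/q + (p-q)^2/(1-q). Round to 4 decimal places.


Chi-squared divergence between Bernoulli distributions:
chi^2 = (p-q)^2/q + (p-q)^2/(1-q).
p = 0.45, q = 0.1, p-q = 0.35.
(p-q)^2 = 0.1225.
term1 = 0.1225/0.1 = 1.225.
term2 = 0.1225/0.9 = 0.136111.
chi^2 = 1.225 + 0.136111 = 1.3611

1.3611


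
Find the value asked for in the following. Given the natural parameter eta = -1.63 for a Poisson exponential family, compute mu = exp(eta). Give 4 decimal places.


Expectation parameter for Poisson exponential family:
mu = exp(eta).
eta = -1.63.
mu = exp(-1.63) = 0.1959

0.1959


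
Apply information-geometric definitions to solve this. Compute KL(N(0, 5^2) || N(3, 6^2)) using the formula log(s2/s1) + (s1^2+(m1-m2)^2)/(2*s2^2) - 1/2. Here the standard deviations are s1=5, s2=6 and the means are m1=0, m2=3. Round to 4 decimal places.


KL divergence between normal distributions:
KL = log(s2/s1) + (s1^2 + (m1-m2)^2)/(2*s2^2) - 1/2.
log(6/5) = 0.182322.
(5^2 + (0-3)^2)/(2*6^2) = (25 + 9)/72 = 0.472222.
KL = 0.182322 + 0.472222 - 0.5 = 0.1545

0.1545


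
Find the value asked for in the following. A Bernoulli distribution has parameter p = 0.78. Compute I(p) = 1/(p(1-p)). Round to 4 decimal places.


For Bernoulli(p), Fisher information is I(p) = 1/(p*(1-p)).
p = 0.78, 1-p = 0.22.
p*(1-p) = 0.1716.
I(p) = 1/0.1716 = 5.8275

5.8275


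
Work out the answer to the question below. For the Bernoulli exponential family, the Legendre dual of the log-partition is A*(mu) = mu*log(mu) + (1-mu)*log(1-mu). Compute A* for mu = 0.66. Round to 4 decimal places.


Legendre transform for Bernoulli:
A*(mu) = mu*log(mu) + (1-mu)*log(1-mu).
mu = 0.66, 1-mu = 0.34.
mu*log(mu) = 0.66*log(0.66) = -0.27424.
(1-mu)*log(1-mu) = 0.34*log(0.34) = -0.366795.
A* = -0.27424 + -0.366795 = -0.6410

-0.6410


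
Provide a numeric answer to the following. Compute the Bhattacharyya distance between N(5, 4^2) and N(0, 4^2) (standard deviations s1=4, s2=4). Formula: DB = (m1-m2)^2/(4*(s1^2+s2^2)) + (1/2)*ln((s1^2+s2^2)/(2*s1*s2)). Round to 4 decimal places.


Bhattacharyya distance between two Gaussians:
DB = (m1-m2)^2/(4*(s1^2+s2^2)) + (1/2)*ln((s1^2+s2^2)/(2*s1*s2)).
(m1-m2)^2 = (5)^2 = 25.
s1^2+s2^2 = 16 + 16 = 32.
term1 = 25/128 = 0.195312.
term2 = 0.5*ln(32/32.0) = 0.0.
DB = 0.195312 + 0.0 = 0.1953

0.1953


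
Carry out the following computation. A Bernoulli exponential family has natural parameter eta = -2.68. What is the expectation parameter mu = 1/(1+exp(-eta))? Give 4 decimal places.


Dual coordinate (expectation parameter) for Bernoulli:
mu = 1/(1+exp(-eta)).
eta = -2.68.
exp(-eta) = exp(2.68) = 14.585093.
mu = 1/(1+14.585093) = 0.0642

0.0642


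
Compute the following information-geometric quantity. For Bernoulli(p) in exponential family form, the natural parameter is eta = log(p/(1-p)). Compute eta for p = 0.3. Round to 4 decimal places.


Natural parameter for Bernoulli: eta = log(p/(1-p)).
p = 0.3, 1-p = 0.7.
p/(1-p) = 0.428571.
eta = log(0.428571) = -0.8473

-0.8473


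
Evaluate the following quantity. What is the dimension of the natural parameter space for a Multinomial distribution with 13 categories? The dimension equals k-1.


Exponential family dimension calculation:
For Multinomial with k=13 categories, dim = k-1 = 12.

12


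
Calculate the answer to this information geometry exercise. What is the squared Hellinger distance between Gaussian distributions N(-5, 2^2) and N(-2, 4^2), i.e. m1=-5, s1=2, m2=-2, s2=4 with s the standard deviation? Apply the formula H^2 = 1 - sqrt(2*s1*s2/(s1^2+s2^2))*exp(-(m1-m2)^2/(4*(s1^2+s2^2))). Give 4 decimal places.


Squared Hellinger distance for Gaussians:
H^2 = 1 - sqrt(2*s1*s2/(s1^2+s2^2)) * exp(-(m1-m2)^2/(4*(s1^2+s2^2))).
s1^2 = 4, s2^2 = 16, s1^2+s2^2 = 20.
sqrt(2*2*4/(20)) = 0.894427.
(m1-m2)^2 = (-3)^2 = 9.
exp(-9/(4*20)) = exp(-0.1125) = 0.893597.
H^2 = 1 - 0.894427*0.893597 = 0.2007

0.2007


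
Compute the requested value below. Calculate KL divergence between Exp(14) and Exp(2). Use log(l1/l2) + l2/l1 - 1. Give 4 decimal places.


KL divergence for exponential family:
KL = log(l1/l2) + l2/l1 - 1.
log(14/2) = 1.94591.
2/14 = 0.142857.
KL = 1.94591 + 0.142857 - 1 = 1.0888

1.0888


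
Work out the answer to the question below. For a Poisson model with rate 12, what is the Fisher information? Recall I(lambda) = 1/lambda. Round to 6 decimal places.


Fisher information for Poisson: I(lambda) = 1/lambda.
lambda = 12.
I(lambda) = 1/12 = 0.083333

0.083333


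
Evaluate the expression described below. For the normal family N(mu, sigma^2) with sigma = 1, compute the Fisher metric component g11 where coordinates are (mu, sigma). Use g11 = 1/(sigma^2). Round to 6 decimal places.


For the 2-parameter normal family, the Fisher metric has:
  g11 = 1/sigma^2, g22 = 2/sigma^2.
sigma = 1, sigma^2 = 1.
g11 = 1.000000

1.000000


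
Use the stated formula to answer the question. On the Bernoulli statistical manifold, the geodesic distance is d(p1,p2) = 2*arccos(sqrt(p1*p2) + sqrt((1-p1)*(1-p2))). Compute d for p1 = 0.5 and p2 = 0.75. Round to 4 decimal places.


Geodesic distance on Bernoulli manifold:
d(p1,p2) = 2*arccos(sqrt(p1*p2) + sqrt((1-p1)*(1-p2))).
sqrt(p1*p2) = sqrt(0.5*0.75) = 0.612372.
sqrt((1-p1)*(1-p2)) = sqrt(0.5*0.25) = 0.353553.
arg = 0.612372 + 0.353553 = 0.965926.
d = 2*arccos(0.965926) = 0.5236

0.5236


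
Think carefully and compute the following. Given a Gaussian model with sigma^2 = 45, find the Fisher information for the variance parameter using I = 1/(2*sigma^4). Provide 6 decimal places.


Fisher information for variance: I(sigma^2) = 1/(2*sigma^4).
sigma^2 = 45, so sigma^4 = 2025.
I = 1/(2*2025) = 1/4050 = 0.000247

0.000247


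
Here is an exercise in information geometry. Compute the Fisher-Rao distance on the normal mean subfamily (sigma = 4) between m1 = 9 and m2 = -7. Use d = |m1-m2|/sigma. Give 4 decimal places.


On the fixed-variance normal subfamily, geodesic distance = |m1-m2|/sigma.
|9 - -7| = 16.
sigma = 4.
d = 16/4 = 4.0000

4.0000


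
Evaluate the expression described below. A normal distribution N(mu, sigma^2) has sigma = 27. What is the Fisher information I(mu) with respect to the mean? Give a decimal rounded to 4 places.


The Fisher information for the mean of a normal distribution is I(mu) = 1/sigma^2.
sigma = 27, so sigma^2 = 729.
I(mu) = 1/729 = 0.0014

0.0014


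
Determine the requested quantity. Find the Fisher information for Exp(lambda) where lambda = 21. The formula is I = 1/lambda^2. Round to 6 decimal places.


Fisher information for exponential: I(lambda) = 1/lambda^2.
lambda = 21, lambda^2 = 441.
I = 1/441 = 0.002268

0.002268


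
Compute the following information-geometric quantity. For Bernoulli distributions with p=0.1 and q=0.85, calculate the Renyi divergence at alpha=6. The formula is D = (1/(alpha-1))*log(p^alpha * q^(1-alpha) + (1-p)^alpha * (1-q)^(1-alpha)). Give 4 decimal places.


Renyi divergence of order alpha between Bernoulli distributions:
D = (1/(alpha-1))*log(p^alpha * q^(1-alpha) + (1-p)^alpha * (1-q)^(1-alpha)).
alpha = 6, p = 0.1, q = 0.85.
p^alpha * q^(1-alpha) = 0.1^6 * 0.85^-5 = 2e-06.
(1-p)^alpha * (1-q)^(1-alpha) = 0.9^6 * 0.15^-5 = 6998.4.
sum = 2e-06 + 6998.4 = 6998.400002.
D = (1/5)*log(6998.400002) = 1.7707

1.7707


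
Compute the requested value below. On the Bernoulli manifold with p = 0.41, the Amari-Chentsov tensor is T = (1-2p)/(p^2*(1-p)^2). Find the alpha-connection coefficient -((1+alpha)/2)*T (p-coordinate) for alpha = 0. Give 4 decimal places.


Skewness (Amari-Chentsov) tensor: T = (1-2p)/(p^2*(1-p)^2).
p = 0.41, 1-2p = 0.18, p^2 = 0.1681, (1-p)^2 = 0.3481.
T = 0.18/(0.1681 * 0.3481) = 3.076102.
In the p-coordinate, Gamma^(alpha) = Gamma^(0) - (alpha/2)*T with Gamma^(0) = (1/2)*g'(p) = -T/2,
so Gamma^(alpha) = -((1+alpha)/2)*T.
alpha = 0, -(1+alpha)/2 = -0.5.
Gamma = -0.5 * 3.076102 = -1.5381

-1.5381


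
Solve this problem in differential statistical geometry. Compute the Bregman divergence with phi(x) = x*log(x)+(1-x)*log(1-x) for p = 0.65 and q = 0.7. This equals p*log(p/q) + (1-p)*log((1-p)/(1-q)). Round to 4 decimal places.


Bregman divergence with negative entropy generator:
D = p*log(p/q) + (1-p)*log((1-p)/(1-q)).
p = 0.65, q = 0.7.
p*log(p/q) = 0.65*log(0.65/0.7) = -0.04817.
(1-p)*log((1-p)/(1-q)) = 0.35*log(0.35/0.3) = 0.053953.
D = -0.04817 + 0.053953 = 0.0058

0.0058


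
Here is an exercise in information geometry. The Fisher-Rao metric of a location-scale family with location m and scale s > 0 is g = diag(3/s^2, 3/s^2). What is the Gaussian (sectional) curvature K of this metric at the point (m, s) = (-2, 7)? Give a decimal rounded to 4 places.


The metric has the form g = (A dm^2 + B ds^2)/s^2 with A = 3, B = 3.
Substitute u = sqrt(A/B)*m: g = B*(du^2 + ds^2)/s^2, i.e. B times the
Poincare upper half-plane metric, which has constant Gaussian curvature -1.
Scaling a 2D metric by a constant c divides the Gaussian curvature by c,
so K = -1/B = -1/(3) = -0.3333 everywhere (the point (m, s) = (-2, 7) is irrelevant:
the curvature is constant).
The requested Gaussian curvature is K = -0.3333.

-0.3333


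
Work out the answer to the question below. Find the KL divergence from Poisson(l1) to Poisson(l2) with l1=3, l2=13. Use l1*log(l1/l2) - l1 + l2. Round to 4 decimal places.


KL divergence for Poisson:
KL = l1*log(l1/l2) - l1 + l2.
l1 = 3, l2 = 13.
log(3/13) = -1.466337.
l1*log(l1/l2) = 3 * -1.466337 = -4.399011.
KL = -4.399011 - 3 + 13 = 5.6010

5.6010


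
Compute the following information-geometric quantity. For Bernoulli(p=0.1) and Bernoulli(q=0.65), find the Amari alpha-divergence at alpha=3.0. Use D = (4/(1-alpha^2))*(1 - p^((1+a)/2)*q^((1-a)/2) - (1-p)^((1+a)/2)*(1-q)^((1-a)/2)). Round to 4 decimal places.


Amari alpha-divergence:
D = (4/(1-alpha^2))*(1 - p^((1+a)/2)*q^((1-a)/2) - (1-p)^((1+a)/2)*(1-q)^((1-a)/2)).
alpha = 3.0, p = 0.1, q = 0.65.
e1 = (1+alpha)/2 = 2.0, e2 = (1-alpha)/2 = -1.0.
t1 = p^e1 * q^e2 = 0.1^2.0 * 0.65^-1.0 = 0.015385.
t2 = (1-p)^e1 * (1-q)^e2 = 0.9^2.0 * 0.35^-1.0 = 2.314286.
4/(1-alpha^2) = -0.5.
D = -0.5*(1 - 0.015385 - 2.314286) = 0.6648

0.6648


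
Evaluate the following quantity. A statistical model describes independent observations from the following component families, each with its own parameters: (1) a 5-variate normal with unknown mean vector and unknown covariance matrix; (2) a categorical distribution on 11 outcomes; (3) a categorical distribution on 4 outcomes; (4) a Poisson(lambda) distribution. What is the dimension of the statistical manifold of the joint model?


The dimension of a statistical manifold equals the number of free
(independent) real parameters of the model. For a product of independent
blocks the parameter counts add.
- 5-variate normal: 5 (mean) + 5*6/2 = 15 (symmetric covariance) = 20.
- categorical on 11 outcomes (probabilities sum to 1): 11-1 = 10.
- categorical on 4 outcomes (probabilities sum to 1): 4-1 = 3.
- Poisson (lambda): 1.
Total = 20 + 10 + 3 + 1 = 34.
Dimension = 34

34


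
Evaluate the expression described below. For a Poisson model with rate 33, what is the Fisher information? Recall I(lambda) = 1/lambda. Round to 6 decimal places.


Fisher information for Poisson: I(lambda) = 1/lambda.
lambda = 33.
I(lambda) = 1/33 = 0.030303

0.030303


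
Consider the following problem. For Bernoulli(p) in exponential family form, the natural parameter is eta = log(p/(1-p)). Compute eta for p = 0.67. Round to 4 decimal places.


Natural parameter for Bernoulli: eta = log(p/(1-p)).
p = 0.67, 1-p = 0.33.
p/(1-p) = 2.030303.
eta = log(2.030303) = 0.7082

0.7082


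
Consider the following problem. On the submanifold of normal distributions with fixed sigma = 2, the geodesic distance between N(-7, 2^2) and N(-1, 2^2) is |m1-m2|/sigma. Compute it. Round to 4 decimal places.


On the fixed-variance normal subfamily, geodesic distance = |m1-m2|/sigma.
|-7 - -1| = 6.
sigma = 2.
d = 6/2 = 3.0000

3.0000


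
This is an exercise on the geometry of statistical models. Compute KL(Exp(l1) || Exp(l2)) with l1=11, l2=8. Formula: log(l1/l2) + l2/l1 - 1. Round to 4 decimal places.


KL divergence for exponential family:
KL = log(l1/l2) + l2/l1 - 1.
log(11/8) = 0.318454.
8/11 = 0.727273.
KL = 0.318454 + 0.727273 - 1 = 0.0457

0.0457


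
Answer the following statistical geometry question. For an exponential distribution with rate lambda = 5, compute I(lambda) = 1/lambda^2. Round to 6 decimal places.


Fisher information for exponential: I(lambda) = 1/lambda^2.
lambda = 5, lambda^2 = 25.
I = 1/25 = 0.040000

0.040000


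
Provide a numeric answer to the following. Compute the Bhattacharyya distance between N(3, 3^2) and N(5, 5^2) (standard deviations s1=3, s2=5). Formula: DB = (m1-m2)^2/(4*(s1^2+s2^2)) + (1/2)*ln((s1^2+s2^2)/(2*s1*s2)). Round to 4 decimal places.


Bhattacharyya distance between two Gaussians:
DB = (m1-m2)^2/(4*(s1^2+s2^2)) + (1/2)*ln((s1^2+s2^2)/(2*s1*s2)).
(m1-m2)^2 = (-2)^2 = 4.
s1^2+s2^2 = 9 + 25 = 34.
term1 = 4/136 = 0.029412.
term2 = 0.5*ln(34/30.0) = 0.062582.
DB = 0.029412 + 0.062582 = 0.0920

0.0920


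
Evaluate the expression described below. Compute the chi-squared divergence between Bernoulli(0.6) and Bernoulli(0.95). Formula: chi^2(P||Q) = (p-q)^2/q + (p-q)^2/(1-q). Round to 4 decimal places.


Chi-squared divergence between Bernoulli distributions:
chi^2 = (p-q)^2/q + (p-q)^2/(1-q).
p = 0.6, q = 0.95, p-q = -0.35.
(p-q)^2 = 0.1225.
term1 = 0.1225/0.95 = 0.128947.
term2 = 0.1225/0.05 = 2.45.
chi^2 = 0.128947 + 2.45 = 2.5789

2.5789


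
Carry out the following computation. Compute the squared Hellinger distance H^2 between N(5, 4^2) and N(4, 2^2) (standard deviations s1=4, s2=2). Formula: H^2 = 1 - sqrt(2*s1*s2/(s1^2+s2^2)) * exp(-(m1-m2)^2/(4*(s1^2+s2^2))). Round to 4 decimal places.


Squared Hellinger distance for Gaussians:
H^2 = 1 - sqrt(2*s1*s2/(s1^2+s2^2)) * exp(-(m1-m2)^2/(4*(s1^2+s2^2))).
s1^2 = 16, s2^2 = 4, s1^2+s2^2 = 20.
sqrt(2*4*2/(20)) = 0.894427.
(m1-m2)^2 = (1)^2 = 1.
exp(-1/(4*20)) = exp(-0.0125) = 0.987578.
H^2 = 1 - 0.894427*0.987578 = 0.1167

0.1167


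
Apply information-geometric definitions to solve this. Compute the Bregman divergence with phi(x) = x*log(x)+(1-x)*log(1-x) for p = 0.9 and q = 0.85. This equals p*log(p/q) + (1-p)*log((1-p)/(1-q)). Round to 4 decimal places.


Bregman divergence with negative entropy generator:
D = p*log(p/q) + (1-p)*log((1-p)/(1-q)).
p = 0.9, q = 0.85.
p*log(p/q) = 0.9*log(0.9/0.85) = 0.051443.
(1-p)*log((1-p)/(1-q)) = 0.1*log(0.1/0.15) = -0.040547.
D = 0.051443 + -0.040547 = 0.0109

0.0109


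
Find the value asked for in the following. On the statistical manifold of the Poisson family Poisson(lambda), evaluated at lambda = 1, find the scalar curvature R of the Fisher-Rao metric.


This family has a single free parameter, so its statistical manifold
is 1-dimensional. The Riemann curvature tensor of any 1-dimensional
Riemannian manifold vanishes identically, so R = 0.

0


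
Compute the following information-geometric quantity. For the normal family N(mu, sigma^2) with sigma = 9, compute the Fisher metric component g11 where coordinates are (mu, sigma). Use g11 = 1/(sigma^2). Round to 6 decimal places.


For the 2-parameter normal family, the Fisher metric has:
  g11 = 1/sigma^2, g22 = 2/sigma^2.
sigma = 9, sigma^2 = 81.
g11 = 0.012346

0.012346


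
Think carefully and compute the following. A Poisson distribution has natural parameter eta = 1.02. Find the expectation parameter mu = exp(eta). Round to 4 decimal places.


Expectation parameter for Poisson exponential family:
mu = exp(eta).
eta = 1.02.
mu = exp(1.02) = 2.7732

2.7732


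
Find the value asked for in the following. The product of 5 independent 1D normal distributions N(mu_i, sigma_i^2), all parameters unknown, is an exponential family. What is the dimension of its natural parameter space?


Exponential family dimension calculation:
Each univariate normal has two natural parameters (mu/sigma^2 and -1/(2 sigma^2)).
With 5 independent components, dim = 2 * 5 = 10.

10


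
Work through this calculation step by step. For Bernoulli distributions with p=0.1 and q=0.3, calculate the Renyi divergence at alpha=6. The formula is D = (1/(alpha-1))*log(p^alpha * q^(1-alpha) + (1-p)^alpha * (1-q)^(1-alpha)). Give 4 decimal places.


Renyi divergence of order alpha between Bernoulli distributions:
D = (1/(alpha-1))*log(p^alpha * q^(1-alpha) + (1-p)^alpha * (1-q)^(1-alpha)).
alpha = 6, p = 0.1, q = 0.3.
p^alpha * q^(1-alpha) = 0.1^6 * 0.3^-5 = 0.000412.
(1-p)^alpha * (1-q)^(1-alpha) = 0.9^6 * 0.7^-5 = 3.162022.
sum = 0.000412 + 3.162022 = 3.162433.
D = (1/5)*log(3.162433) = 0.2303

0.2303


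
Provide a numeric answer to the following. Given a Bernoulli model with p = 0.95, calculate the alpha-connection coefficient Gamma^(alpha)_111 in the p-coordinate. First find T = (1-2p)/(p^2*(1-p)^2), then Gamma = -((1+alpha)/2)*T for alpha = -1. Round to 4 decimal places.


Skewness (Amari-Chentsov) tensor: T = (1-2p)/(p^2*(1-p)^2).
p = 0.95, 1-2p = -0.9, p^2 = 0.9025, (1-p)^2 = 0.0025.
T = -0.9/(0.9025 * 0.0025) = -398.891967.
In the p-coordinate, Gamma^(alpha) = Gamma^(0) - (alpha/2)*T with Gamma^(0) = (1/2)*g'(p) = -T/2,
so Gamma^(alpha) = -((1+alpha)/2)*T.
alpha = -1, -(1+alpha)/2 = 0.0.
Gamma = 0.0 * -398.891967 = 0.0000

0.0000


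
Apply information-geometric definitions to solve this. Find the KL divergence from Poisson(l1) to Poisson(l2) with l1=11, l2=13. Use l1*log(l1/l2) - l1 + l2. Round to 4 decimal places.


KL divergence for Poisson:
KL = l1*log(l1/l2) - l1 + l2.
l1 = 11, l2 = 13.
log(11/13) = -0.167054.
l1*log(l1/l2) = 11 * -0.167054 = -1.837595.
KL = -1.837595 - 11 + 13 = 0.1624

0.1624


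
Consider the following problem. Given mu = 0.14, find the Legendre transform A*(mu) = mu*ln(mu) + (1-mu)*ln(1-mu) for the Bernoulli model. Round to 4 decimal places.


Legendre transform for Bernoulli:
A*(mu) = mu*log(mu) + (1-mu)*log(1-mu).
mu = 0.14, 1-mu = 0.86.
mu*log(mu) = 0.14*log(0.14) = -0.275256.
(1-mu)*log(1-mu) = 0.86*log(0.86) = -0.129708.
A* = -0.275256 + -0.129708 = -0.4050

-0.4050


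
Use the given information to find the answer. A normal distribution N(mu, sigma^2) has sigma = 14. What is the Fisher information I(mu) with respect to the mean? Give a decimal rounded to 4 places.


The Fisher information for the mean of a normal distribution is I(mu) = 1/sigma^2.
sigma = 14, so sigma^2 = 196.
I(mu) = 1/196 = 0.0051

0.0051


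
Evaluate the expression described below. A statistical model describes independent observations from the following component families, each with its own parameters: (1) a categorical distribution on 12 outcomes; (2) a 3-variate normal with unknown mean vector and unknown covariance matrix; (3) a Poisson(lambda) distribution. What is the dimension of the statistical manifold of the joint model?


The dimension of a statistical manifold equals the number of free
(independent) real parameters of the model. For a product of independent
blocks the parameter counts add.
- categorical on 12 outcomes (probabilities sum to 1): 12-1 = 11.
- 3-variate normal: 3 (mean) + 3*4/2 = 6 (symmetric covariance) = 9.
- Poisson (lambda): 1.
Total = 11 + 9 + 1 = 21.
Dimension = 21

21


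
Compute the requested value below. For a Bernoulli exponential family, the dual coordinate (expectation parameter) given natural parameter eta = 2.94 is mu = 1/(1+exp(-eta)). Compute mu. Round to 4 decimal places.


Dual coordinate (expectation parameter) for Bernoulli:
mu = 1/(1+exp(-eta)).
eta = 2.94.
exp(-eta) = exp(-2.94) = 0.052866.
mu = 1/(1+0.052866) = 0.9498

0.9498


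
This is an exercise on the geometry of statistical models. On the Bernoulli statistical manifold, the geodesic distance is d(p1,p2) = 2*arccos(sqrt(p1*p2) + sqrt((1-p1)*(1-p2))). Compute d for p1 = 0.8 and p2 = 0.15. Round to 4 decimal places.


Geodesic distance on Bernoulli manifold:
d(p1,p2) = 2*arccos(sqrt(p1*p2) + sqrt((1-p1)*(1-p2))).
sqrt(p1*p2) = sqrt(0.8*0.15) = 0.34641.
sqrt((1-p1)*(1-p2)) = sqrt(0.2*0.85) = 0.412311.
arg = 0.34641 + 0.412311 = 0.758721.
d = 2*arccos(0.758721) = 1.4189

1.4189


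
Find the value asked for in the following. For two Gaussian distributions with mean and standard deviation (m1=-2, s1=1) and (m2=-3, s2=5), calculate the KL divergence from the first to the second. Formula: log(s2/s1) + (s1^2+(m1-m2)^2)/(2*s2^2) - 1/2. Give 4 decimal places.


KL divergence between normal distributions:
KL = log(s2/s1) + (s1^2 + (m1-m2)^2)/(2*s2^2) - 1/2.
log(5/1) = 1.609438.
(1^2 + (-2--3)^2)/(2*5^2) = (1 + 1)/50 = 0.04.
KL = 1.609438 + 0.04 - 0.5 = 1.1494

1.1494


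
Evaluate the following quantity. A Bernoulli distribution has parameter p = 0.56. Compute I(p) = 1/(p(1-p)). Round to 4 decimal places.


For Bernoulli(p), Fisher information is I(p) = 1/(p*(1-p)).
p = 0.56, 1-p = 0.44.
p*(1-p) = 0.2464.
I(p) = 1/0.2464 = 4.0584

4.0584


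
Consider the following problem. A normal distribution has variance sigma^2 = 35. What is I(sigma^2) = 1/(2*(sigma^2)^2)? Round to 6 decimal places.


Fisher information for variance: I(sigma^2) = 1/(2*sigma^4).
sigma^2 = 35, so sigma^4 = 1225.
I = 1/(2*1225) = 1/2450 = 0.000408

0.000408


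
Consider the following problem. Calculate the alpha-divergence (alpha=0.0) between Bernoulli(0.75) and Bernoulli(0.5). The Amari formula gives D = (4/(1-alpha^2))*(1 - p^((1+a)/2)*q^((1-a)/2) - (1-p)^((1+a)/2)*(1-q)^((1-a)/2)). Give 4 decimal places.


Amari alpha-divergence:
D = (4/(1-alpha^2))*(1 - p^((1+a)/2)*q^((1-a)/2) - (1-p)^((1+a)/2)*(1-q)^((1-a)/2)).
alpha = 0.0, p = 0.75, q = 0.5.
e1 = (1+alpha)/2 = 0.5, e2 = (1-alpha)/2 = 0.5.
t1 = p^e1 * q^e2 = 0.75^0.5 * 0.5^0.5 = 0.612372.
t2 = (1-p)^e1 * (1-q)^e2 = 0.25^0.5 * 0.5^0.5 = 0.353553.
4/(1-alpha^2) = 4.0.
D = 4.0*(1 - 0.612372 - 0.353553) = 0.1363

0.1363


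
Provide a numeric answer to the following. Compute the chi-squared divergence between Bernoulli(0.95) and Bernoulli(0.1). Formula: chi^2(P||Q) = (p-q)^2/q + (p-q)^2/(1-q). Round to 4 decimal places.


Chi-squared divergence between Bernoulli distributions:
chi^2 = (p-q)^2/q + (p-q)^2/(1-q).
p = 0.95, q = 0.1, p-q = 0.85.
(p-q)^2 = 0.7225.
term1 = 0.7225/0.1 = 7.225.
term2 = 0.7225/0.9 = 0.802778.
chi^2 = 7.225 + 0.802778 = 8.0278

8.0278


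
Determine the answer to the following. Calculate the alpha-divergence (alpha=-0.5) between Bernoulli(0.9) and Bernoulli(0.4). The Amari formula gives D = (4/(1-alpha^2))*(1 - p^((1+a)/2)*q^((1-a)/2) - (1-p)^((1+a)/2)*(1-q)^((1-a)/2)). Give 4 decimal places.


Amari alpha-divergence:
D = (4/(1-alpha^2))*(1 - p^((1+a)/2)*q^((1-a)/2) - (1-p)^((1+a)/2)*(1-q)^((1-a)/2)).
alpha = -0.5, p = 0.9, q = 0.4.
e1 = (1+alpha)/2 = 0.25, e2 = (1-alpha)/2 = 0.75.
t1 = p^e1 * q^e2 = 0.9^0.25 * 0.4^0.75 = 0.489898.
t2 = (1-p)^e1 * (1-q)^e2 = 0.1^0.25 * 0.6^0.75 = 0.383366.
4/(1-alpha^2) = 5.333333.
D = 5.333333*(1 - 0.489898 - 0.383366) = 0.6759

0.6759


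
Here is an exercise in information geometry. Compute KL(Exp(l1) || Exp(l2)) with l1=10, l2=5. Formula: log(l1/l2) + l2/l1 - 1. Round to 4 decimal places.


KL divergence for exponential family:
KL = log(l1/l2) + l2/l1 - 1.
log(10/5) = 0.693147.
5/10 = 0.5.
KL = 0.693147 + 0.5 - 1 = 0.1931

0.1931


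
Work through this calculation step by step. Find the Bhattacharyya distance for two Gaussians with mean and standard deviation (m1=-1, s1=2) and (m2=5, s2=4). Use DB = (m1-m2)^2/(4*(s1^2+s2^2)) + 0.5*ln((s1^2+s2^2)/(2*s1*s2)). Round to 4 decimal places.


Bhattacharyya distance between two Gaussians:
DB = (m1-m2)^2/(4*(s1^2+s2^2)) + (1/2)*ln((s1^2+s2^2)/(2*s1*s2)).
(m1-m2)^2 = (-6)^2 = 36.
s1^2+s2^2 = 4 + 16 = 20.
term1 = 36/80 = 0.45.
term2 = 0.5*ln(20/16.0) = 0.111572.
DB = 0.45 + 0.111572 = 0.5616

0.5616


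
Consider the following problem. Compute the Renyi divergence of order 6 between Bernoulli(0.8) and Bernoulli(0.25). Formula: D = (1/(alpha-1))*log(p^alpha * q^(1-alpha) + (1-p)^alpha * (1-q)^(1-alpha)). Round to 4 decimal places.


Renyi divergence of order alpha between Bernoulli distributions:
D = (1/(alpha-1))*log(p^alpha * q^(1-alpha) + (1-p)^alpha * (1-q)^(1-alpha)).
alpha = 6, p = 0.8, q = 0.25.
p^alpha * q^(1-alpha) = 0.8^6 * 0.25^-5 = 268.435456.
(1-p)^alpha * (1-q)^(1-alpha) = 0.2^6 * 0.75^-5 = 0.00027.
sum = 268.435456 + 0.00027 = 268.435726.
D = (1/5)*log(268.435726) = 1.1185

1.1185


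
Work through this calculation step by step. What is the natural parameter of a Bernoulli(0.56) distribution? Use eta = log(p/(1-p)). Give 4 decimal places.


Natural parameter for Bernoulli: eta = log(p/(1-p)).
p = 0.56, 1-p = 0.44.
p/(1-p) = 1.272727.
eta = log(1.272727) = 0.2412

0.2412


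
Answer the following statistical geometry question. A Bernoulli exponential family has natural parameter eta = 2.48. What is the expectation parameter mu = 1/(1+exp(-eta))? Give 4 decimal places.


Dual coordinate (expectation parameter) for Bernoulli:
mu = 1/(1+exp(-eta)).
eta = 2.48.
exp(-eta) = exp(-2.48) = 0.083743.
mu = 1/(1+0.083743) = 0.9227

0.9227


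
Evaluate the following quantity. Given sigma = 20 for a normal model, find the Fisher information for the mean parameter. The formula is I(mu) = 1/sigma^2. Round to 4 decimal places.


The Fisher information for the mean of a normal distribution is I(mu) = 1/sigma^2.
sigma = 20, so sigma^2 = 400.
I(mu) = 1/400 = 0.0025

0.0025


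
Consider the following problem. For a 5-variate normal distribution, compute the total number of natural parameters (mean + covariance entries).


Exponential family dimension calculation:
For 5-dim MVN: mean has 5 params, covariance has 5*6/2 = 15 unique entries.
Total dim = 5 + 15 = 20.

20


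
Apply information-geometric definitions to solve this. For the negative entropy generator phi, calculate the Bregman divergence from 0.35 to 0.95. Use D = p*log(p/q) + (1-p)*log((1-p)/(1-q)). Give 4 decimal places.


Bregman divergence with negative entropy generator:
D = p*log(p/q) + (1-p)*log((1-p)/(1-q)).
p = 0.35, q = 0.95.
p*log(p/q) = 0.35*log(0.35/0.95) = -0.349485.
(1-p)*log((1-p)/(1-q)) = 0.65*log(0.65/0.05) = 1.667217.
D = -0.349485 + 1.667217 = 1.3177

1.3177


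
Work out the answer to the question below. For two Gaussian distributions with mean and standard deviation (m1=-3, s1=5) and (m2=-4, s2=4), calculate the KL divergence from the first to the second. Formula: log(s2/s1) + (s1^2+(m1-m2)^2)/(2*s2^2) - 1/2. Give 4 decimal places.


KL divergence between normal distributions:
KL = log(s2/s1) + (s1^2 + (m1-m2)^2)/(2*s2^2) - 1/2.
log(4/5) = -0.223144.
(5^2 + (-3--4)^2)/(2*4^2) = (25 + 1)/32 = 0.8125.
KL = -0.223144 + 0.8125 - 0.5 = 0.0894

0.0894


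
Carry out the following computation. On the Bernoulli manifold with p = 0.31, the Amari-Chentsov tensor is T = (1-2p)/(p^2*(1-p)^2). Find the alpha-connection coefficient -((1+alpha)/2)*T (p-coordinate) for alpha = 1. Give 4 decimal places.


Skewness (Amari-Chentsov) tensor: T = (1-2p)/(p^2*(1-p)^2).
p = 0.31, 1-2p = 0.38, p^2 = 0.0961, (1-p)^2 = 0.4761.
T = 0.38/(0.0961 * 0.4761) = 8.305428.
In the p-coordinate, Gamma^(alpha) = Gamma^(0) - (alpha/2)*T with Gamma^(0) = (1/2)*g'(p) = -T/2,
so Gamma^(alpha) = -((1+alpha)/2)*T.
alpha = 1, -(1+alpha)/2 = -1.0.
Gamma = -1.0 * 8.305428 = -8.3054

-8.3054


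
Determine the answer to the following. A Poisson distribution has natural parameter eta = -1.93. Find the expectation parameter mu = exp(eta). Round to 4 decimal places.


Expectation parameter for Poisson exponential family:
mu = exp(eta).
eta = -1.93.
mu = exp(-1.93) = 0.1451

0.1451


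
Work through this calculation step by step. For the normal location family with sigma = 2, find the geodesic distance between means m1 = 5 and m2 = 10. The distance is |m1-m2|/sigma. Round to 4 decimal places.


On the fixed-variance normal subfamily, geodesic distance = |m1-m2|/sigma.
|5 - 10| = 5.
sigma = 2.
d = 5/2 = 2.5000

2.5000


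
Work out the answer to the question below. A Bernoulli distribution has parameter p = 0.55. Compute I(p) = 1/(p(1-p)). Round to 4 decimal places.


For Bernoulli(p), Fisher information is I(p) = 1/(p*(1-p)).
p = 0.55, 1-p = 0.45.
p*(1-p) = 0.2475.
I(p) = 1/0.2475 = 4.0404

4.0404


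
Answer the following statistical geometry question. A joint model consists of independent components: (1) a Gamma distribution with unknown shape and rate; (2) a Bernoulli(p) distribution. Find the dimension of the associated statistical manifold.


The dimension of a statistical manifold equals the number of free
(independent) real parameters of the model. For a product of independent
blocks the parameter counts add.
- Gamma (shape, rate): 2.
- Bernoulli (p): 1.
Total = 2 + 1 = 3.
Dimension = 3

3


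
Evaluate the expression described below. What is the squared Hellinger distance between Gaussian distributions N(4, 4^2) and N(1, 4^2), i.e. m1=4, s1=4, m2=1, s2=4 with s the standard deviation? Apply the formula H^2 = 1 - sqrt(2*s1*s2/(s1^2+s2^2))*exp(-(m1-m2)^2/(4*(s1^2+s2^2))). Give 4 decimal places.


Squared Hellinger distance for Gaussians:
H^2 = 1 - sqrt(2*s1*s2/(s1^2+s2^2)) * exp(-(m1-m2)^2/(4*(s1^2+s2^2))).
s1^2 = 16, s2^2 = 16, s1^2+s2^2 = 32.
sqrt(2*4*4/(32)) = 1.0.
(m1-m2)^2 = (3)^2 = 9.
exp(-9/(4*32)) = exp(-0.070312) = 0.932102.
H^2 = 1 - 1.0*0.932102 = 0.0679

0.0679


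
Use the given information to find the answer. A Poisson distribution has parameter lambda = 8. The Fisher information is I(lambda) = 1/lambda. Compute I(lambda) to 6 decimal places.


Fisher information for Poisson: I(lambda) = 1/lambda.
lambda = 8.
I(lambda) = 1/8 = 0.125000

0.125000


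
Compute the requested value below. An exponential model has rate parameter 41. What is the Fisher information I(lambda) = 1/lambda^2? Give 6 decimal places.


Fisher information for exponential: I(lambda) = 1/lambda^2.
lambda = 41, lambda^2 = 1681.
I = 1/1681 = 0.000595

0.000595


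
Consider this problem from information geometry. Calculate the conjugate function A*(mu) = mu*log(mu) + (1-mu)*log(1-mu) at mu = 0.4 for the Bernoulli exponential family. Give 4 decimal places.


Legendre transform for Bernoulli:
A*(mu) = mu*log(mu) + (1-mu)*log(1-mu).
mu = 0.4, 1-mu = 0.6.
mu*log(mu) = 0.4*log(0.4) = -0.366516.
(1-mu)*log(1-mu) = 0.6*log(0.6) = -0.306495.
A* = -0.366516 + -0.306495 = -0.6730

-0.6730


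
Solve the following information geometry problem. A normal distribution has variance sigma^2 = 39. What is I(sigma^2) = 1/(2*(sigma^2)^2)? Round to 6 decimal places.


Fisher information for variance: I(sigma^2) = 1/(2*sigma^4).
sigma^2 = 39, so sigma^4 = 1521.
I = 1/(2*1521) = 1/3042 = 0.000329

0.000329


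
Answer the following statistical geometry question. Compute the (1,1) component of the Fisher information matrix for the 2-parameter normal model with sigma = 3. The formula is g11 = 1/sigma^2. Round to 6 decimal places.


For the 2-parameter normal family, the Fisher metric has:
  g11 = 1/sigma^2, g22 = 2/sigma^2.
sigma = 3, sigma^2 = 9.
g11 = 0.111111

0.111111


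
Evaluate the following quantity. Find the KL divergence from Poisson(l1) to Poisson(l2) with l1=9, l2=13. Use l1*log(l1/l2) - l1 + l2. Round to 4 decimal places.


KL divergence for Poisson:
KL = l1*log(l1/l2) - l1 + l2.
l1 = 9, l2 = 13.
log(9/13) = -0.367725.
l1*log(l1/l2) = 9 * -0.367725 = -3.309523.
KL = -3.309523 - 9 + 13 = 0.6905

0.6905


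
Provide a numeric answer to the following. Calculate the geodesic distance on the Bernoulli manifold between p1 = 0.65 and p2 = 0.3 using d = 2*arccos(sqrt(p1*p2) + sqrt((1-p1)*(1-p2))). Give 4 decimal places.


Geodesic distance on Bernoulli manifold:
d(p1,p2) = 2*arccos(sqrt(p1*p2) + sqrt((1-p1)*(1-p2))).
sqrt(p1*p2) = sqrt(0.65*0.3) = 0.441588.
sqrt((1-p1)*(1-p2)) = sqrt(0.35*0.7) = 0.494975.
arg = 0.441588 + 0.494975 = 0.936563.
d = 2*arccos(0.936563) = 0.7162

0.7162


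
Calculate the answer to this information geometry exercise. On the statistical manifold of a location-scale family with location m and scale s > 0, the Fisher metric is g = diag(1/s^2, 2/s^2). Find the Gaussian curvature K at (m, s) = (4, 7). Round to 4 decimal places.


The metric has the form g = (A dm^2 + B ds^2)/s^2 with A = 1, B = 2.
Substitute u = sqrt(A/B)*m: g = B*(du^2 + ds^2)/s^2, i.e. B times the
Poincare upper half-plane metric, which has constant Gaussian curvature -1.
Scaling a 2D metric by a constant c divides the Gaussian curvature by c,
so K = -1/B = -1/(2) = -0.5000 everywhere (the point (m, s) = (4, 7) is irrelevant:
the curvature is constant).
The requested Gaussian curvature is K = -0.5000.

-0.5000


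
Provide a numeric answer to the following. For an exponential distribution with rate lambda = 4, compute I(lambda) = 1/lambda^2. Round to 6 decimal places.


Fisher information for exponential: I(lambda) = 1/lambda^2.
lambda = 4, lambda^2 = 16.
I = 1/16 = 0.062500

0.062500


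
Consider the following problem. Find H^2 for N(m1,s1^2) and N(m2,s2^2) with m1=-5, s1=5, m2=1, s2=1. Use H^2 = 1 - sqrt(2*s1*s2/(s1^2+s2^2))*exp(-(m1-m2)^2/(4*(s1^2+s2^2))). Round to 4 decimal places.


Squared Hellinger distance for Gaussians:
H^2 = 1 - sqrt(2*s1*s2/(s1^2+s2^2)) * exp(-(m1-m2)^2/(4*(s1^2+s2^2))).
s1^2 = 25, s2^2 = 1, s1^2+s2^2 = 26.
sqrt(2*5*1/(26)) = 0.620174.
(m1-m2)^2 = (-6)^2 = 36.
exp(-36/(4*26)) = exp(-0.346154) = 0.707404.
H^2 = 1 - 0.620174*0.707404 = 0.5613

0.5613


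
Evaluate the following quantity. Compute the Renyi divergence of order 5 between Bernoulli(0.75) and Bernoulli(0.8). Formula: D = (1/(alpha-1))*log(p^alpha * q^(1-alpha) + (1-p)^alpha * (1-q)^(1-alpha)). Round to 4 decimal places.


Renyi divergence of order alpha between Bernoulli distributions:
D = (1/(alpha-1))*log(p^alpha * q^(1-alpha) + (1-p)^alpha * (1-q)^(1-alpha)).
alpha = 5, p = 0.75, q = 0.8.
p^alpha * q^(1-alpha) = 0.75^5 * 0.8^-4 = 0.579357.
(1-p)^alpha * (1-q)^(1-alpha) = 0.25^5 * 0.2^-4 = 0.610352.
sum = 0.579357 + 0.610352 = 1.189709.
D = (1/4)*log(1.189709) = 0.0434

0.0434


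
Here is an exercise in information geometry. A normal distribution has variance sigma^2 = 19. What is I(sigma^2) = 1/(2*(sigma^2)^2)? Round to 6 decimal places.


Fisher information for variance: I(sigma^2) = 1/(2*sigma^4).
sigma^2 = 19, so sigma^4 = 361.
I = 1/(2*361) = 1/722 = 0.001385

0.001385


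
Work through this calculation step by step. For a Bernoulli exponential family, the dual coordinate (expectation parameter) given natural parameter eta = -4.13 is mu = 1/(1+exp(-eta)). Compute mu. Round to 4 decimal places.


Dual coordinate (expectation parameter) for Bernoulli:
mu = 1/(1+exp(-eta)).
eta = -4.13.
exp(-eta) = exp(4.13) = 62.177923.
mu = 1/(1+62.177923) = 0.0158

0.0158


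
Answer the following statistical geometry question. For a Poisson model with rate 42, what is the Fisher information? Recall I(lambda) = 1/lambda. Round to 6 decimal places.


Fisher information for Poisson: I(lambda) = 1/lambda.
lambda = 42.
I(lambda) = 1/42 = 0.023810

0.023810


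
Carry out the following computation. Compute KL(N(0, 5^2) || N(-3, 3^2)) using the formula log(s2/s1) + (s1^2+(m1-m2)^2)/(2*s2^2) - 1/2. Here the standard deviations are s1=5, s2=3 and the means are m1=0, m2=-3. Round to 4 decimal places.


KL divergence between normal distributions:
KL = log(s2/s1) + (s1^2 + (m1-m2)^2)/(2*s2^2) - 1/2.
log(3/5) = -0.510826.
(5^2 + (0--3)^2)/(2*3^2) = (25 + 9)/18 = 1.888889.
KL = -0.510826 + 1.888889 - 0.5 = 0.8781

0.8781


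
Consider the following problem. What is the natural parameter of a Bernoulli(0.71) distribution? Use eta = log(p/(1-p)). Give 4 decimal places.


Natural parameter for Bernoulli: eta = log(p/(1-p)).
p = 0.71, 1-p = 0.29.
p/(1-p) = 2.448276.
eta = log(2.448276) = 0.8954

0.8954


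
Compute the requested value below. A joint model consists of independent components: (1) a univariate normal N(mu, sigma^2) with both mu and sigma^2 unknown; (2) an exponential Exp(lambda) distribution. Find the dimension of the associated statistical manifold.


The dimension of a statistical manifold equals the number of free
(independent) real parameters of the model. For a product of independent
blocks the parameter counts add.
- normal (mu, sigma^2): 2.
- exponential (lambda): 1.
Total = 2 + 1 = 3.
Dimension = 3

3


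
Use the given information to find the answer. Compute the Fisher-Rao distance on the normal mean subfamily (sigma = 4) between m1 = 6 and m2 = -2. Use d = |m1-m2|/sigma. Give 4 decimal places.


On the fixed-variance normal subfamily, geodesic distance = |m1-m2|/sigma.
|6 - -2| = 8.
sigma = 4.
d = 8/4 = 2.0000

2.0000


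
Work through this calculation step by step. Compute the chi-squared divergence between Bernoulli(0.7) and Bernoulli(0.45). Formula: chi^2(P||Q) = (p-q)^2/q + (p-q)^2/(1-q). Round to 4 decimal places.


Chi-squared divergence between Bernoulli distributions:
chi^2 = (p-q)^2/q + (p-q)^2/(1-q).
p = 0.7, q = 0.45, p-q = 0.25.
(p-q)^2 = 0.0625.
term1 = 0.0625/0.45 = 0.138889.
term2 = 0.0625/0.55 = 0.113636.
chi^2 = 0.138889 + 0.113636 = 0.2525

0.2525
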